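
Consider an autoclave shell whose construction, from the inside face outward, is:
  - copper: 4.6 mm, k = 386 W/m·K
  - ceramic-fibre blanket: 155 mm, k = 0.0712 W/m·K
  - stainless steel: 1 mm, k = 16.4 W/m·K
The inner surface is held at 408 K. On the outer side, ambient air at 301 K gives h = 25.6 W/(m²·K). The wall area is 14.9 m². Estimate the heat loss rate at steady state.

Q ≈ 719 W

Model the wall as resistances in series:
R_copper = L/(kA) = 0.0046/(386×14.9) = 7.998×10^-7 K/W
R_ceramic-fibre blanket = L/(kA) = 0.155/(0.0712×14.9) = 0.1461 K/W
R_stainless steel = L/(kA) = 0.001/(16.4×14.9) = 4.092×10^-6 K/W
R_outer film = 1/(h_o·A) = 1/(25.6×14.9) = 0.002622 K/W
R_total = 0.1487 K/W
Q = ΔT / R_total = 107 / 0.1487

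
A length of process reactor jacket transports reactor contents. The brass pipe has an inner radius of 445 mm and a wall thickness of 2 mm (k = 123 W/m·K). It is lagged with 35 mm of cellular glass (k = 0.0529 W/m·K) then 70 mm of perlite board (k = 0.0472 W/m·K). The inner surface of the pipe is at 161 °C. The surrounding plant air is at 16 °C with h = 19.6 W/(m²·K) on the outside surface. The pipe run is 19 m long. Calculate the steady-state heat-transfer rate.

Radial resistances (cylindrical: R_cond = ln(r_o/r_i)/(2πkL), R_conv = 1/(h·2πrL)):
R_brass pipe wall = ln(447/445)/(2π×123×19) = 3.054×10^-7 K/W
R_cellular glass = ln(482/447)/(2π×0.0529×19) = 0.01194 K/W
R_perlite board = ln(552/482)/(2π×0.0472×19) = 0.02407 K/W
R_outer film = 1/(h_o·2πr_oL) = 1/(19.6×2π×0.552×19) = 7.742×10^-4 K/W
R_total = 0.03678 K/W
Q = ΔT/R_total = 145/0.03678

Q ≈ 3940 W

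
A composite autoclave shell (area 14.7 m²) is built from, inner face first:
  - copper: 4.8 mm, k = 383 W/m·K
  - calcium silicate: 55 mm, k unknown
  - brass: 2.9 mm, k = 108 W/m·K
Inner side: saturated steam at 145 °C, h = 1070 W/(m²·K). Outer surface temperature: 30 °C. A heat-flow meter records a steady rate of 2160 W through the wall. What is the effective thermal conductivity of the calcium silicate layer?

Thermal resistances in series:
R_inner film = 1/(h_i·A) = 1/(1070×14.7) = 6.358×10^-5 K/W
R_copper = L/(kA) = 0.0048/(383×14.7) = 8.526×10^-7 K/W
R_brass = L/(kA) = 0.0029/(108×14.7) = 1.827×10^-6 K/W
Sum of known resistances R_other = 6.626×10^-5 K/W
Total R = ΔT/Q = 115/2160 = 0.05324 K/W
R_calcium silicate = R_total − R_other = 0.05317 K/W
k = L/(R·A) = 0.055/(0.05317×14.7)

k ≈ 0.0704 W/(m·K)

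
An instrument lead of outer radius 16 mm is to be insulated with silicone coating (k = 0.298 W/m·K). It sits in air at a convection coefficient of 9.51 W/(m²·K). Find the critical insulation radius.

For a cylinder r_cr = k/h = 0.298/9.51
r_cr = 31.3 mm; since the bare radius (16 mm) is below r_cr, adding a thin layer of insulation will *increase* heat loss.

r_cr ≈ 31.3 mm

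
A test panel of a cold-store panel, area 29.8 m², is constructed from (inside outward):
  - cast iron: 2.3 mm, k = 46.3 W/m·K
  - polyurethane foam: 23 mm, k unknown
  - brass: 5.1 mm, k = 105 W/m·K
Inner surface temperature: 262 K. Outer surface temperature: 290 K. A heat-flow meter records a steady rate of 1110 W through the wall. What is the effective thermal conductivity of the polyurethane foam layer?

Thermal resistances in series:
R_cast iron = L/(kA) = 0.0023/(46.3×29.8) = 1.667×10^-6 K/W
R_brass = L/(kA) = 0.0051/(105×29.8) = 1.63×10^-6 K/W
Sum of known resistances R_other = 3.297×10^-6 K/W
Total R = ΔT/Q = 28/1110 = 0.02523 K/W
R_polyurethane foam = R_total − R_other = 0.02522 K/W
k = L/(R·A) = 0.023/(0.02522×29.8)

k ≈ 0.0306 W/(m·K)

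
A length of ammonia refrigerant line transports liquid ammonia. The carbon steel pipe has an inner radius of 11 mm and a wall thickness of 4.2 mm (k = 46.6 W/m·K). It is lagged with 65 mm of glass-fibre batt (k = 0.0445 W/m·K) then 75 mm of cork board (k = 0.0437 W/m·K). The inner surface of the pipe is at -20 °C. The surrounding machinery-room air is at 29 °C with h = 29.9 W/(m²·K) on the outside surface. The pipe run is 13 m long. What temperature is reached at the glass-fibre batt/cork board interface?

T ≈ 14.8 °C

Cylindrical conduction, so R = ln(r₂/r₁)/(2πkL) per layer, in series:
R_carbon steel pipe wall = ln(15.2/11)/(2π×46.6×13) = 8.496×10^-5 K/W
R_glass-fibre batt = ln(80.2/15.2)/(2π×0.0445×13) = 0.4576 K/W
R_cork board = ln(155.2/80.2)/(2π×0.0437×13) = 0.185 K/W
R_outer film = 1/(h_o·2πr_oL) = 1/(29.9×2π×0.1552×13) = 0.002638 K/W
R_total = 0.6453 K/W
Q = ΔT/R_total = 49/0.6453
Q = 75.9 W
T_interface = T_inner + Q·ΣR(inner→interface) = -20 + 75.9×0.4577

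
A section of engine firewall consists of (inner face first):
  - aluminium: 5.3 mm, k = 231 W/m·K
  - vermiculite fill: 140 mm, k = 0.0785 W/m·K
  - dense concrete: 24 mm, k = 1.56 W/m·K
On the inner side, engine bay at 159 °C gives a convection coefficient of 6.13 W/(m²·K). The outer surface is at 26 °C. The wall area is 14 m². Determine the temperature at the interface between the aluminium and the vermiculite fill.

T ≈ 148 °C

Treating each layer as a thermal resistance in series:
R_inner film = 1/(h_i·A) = 1/(6.13×14) = 0.01165 K/W
R_aluminium = L/(kA) = 0.0053/(231×14) = 1.639×10^-6 K/W
R_vermiculite fill = L/(kA) = 0.14/(0.0785×14) = 0.1274 K/W
R_dense concrete = L/(kA) = 0.024/(1.56×14) = 0.001099 K/W
R_total = 0.1401 K/W;  Q = ΔT/R_total = 133/0.1401 = 949 W
T_interface = T_inner − Q·ΣR(inner→interface) = 159 − 949×0.01165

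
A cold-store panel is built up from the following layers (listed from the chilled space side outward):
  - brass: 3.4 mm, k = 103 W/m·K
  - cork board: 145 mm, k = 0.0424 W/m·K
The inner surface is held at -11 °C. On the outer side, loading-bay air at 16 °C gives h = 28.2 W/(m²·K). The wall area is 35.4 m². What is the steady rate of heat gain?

Q ≈ 277 W

Thermal resistances in series:
R_brass = L/(kA) = 0.0034/(103×35.4) = 9.325×10^-7 K/W
R_cork board = L/(kA) = 0.145/(0.0424×35.4) = 0.0966 K/W
R_outer film = 1/(h_o·A) = 1/(28.2×35.4) = 0.001002 K/W
R_total = 0.09761 K/W
Q = ΔT / R_total = 27 / 0.09761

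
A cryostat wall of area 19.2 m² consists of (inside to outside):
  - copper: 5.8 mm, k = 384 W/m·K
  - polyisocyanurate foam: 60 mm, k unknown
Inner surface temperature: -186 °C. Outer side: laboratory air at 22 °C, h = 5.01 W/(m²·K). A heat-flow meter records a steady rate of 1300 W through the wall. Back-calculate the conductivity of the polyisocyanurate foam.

k ≈ 0.0209 W/(m·K)

Treating each layer as a thermal resistance in series:
R_copper = L/(kA) = 0.0058/(384×19.2) = 7.867×10^-7 K/W
R_outer film = 1/(h_o·A) = 1/(5.01×19.2) = 0.0104 K/W
Sum of known resistances R_other = 0.0104 K/W
Total R = ΔT/Q = 208/1300 = 0.16 K/W
R_polyisocyanurate foam = R_total − R_other = 0.1496 K/W
k = L/(R·A) = 0.06/(0.1496×19.2)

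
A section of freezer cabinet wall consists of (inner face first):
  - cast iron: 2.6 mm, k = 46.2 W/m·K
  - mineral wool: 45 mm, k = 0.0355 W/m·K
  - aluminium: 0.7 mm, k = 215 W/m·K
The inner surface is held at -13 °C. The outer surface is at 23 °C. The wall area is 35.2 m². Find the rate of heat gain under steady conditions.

Q ≈ 1000 W

Treating each layer as a thermal resistance in series:
R_cast iron = L/(kA) = 0.0026/(46.2×35.2) = 1.599×10^-6 K/W
R_mineral wool = L/(kA) = 0.045/(0.0355×35.2) = 0.03601 K/W
R_aluminium = L/(kA) = 0.0007/(215×35.2) = 9.249×10^-8 K/W
R_total = 0.03601 K/W
Q = ΔT / R_total = 36 / 0.03601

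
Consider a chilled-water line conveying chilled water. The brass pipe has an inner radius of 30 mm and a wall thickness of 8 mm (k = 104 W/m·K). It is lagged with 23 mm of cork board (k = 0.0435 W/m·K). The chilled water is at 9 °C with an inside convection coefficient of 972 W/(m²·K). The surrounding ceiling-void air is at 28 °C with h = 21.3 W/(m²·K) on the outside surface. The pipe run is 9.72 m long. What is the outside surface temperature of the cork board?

T ≈ 26.7 °C

Per-layer cylindrical resistances, series-summed:
R_inner film = 1/(h_i·2πr₁L) = 1/(972×2π×0.03×9.72) = 5.615×10^-4 K/W
R_brass pipe wall = ln(38/30)/(2π×104×9.72) = 3.722×10^-5 K/W
R_cork board = ln(61/38)/(2π×0.0435×9.72) = 0.1782 K/W
R_outer film = 1/(h_o·2πr_oL) = 1/(21.3×2π×0.061×9.72) = 0.0126 K/W
R_total = 0.1914 K/W
Q = ΔT/R_total = 19/0.1914
Q = 99.3 W
T_interface = T_inner + Q·ΣR(inner→interface) = 9 + 99.3×0.1788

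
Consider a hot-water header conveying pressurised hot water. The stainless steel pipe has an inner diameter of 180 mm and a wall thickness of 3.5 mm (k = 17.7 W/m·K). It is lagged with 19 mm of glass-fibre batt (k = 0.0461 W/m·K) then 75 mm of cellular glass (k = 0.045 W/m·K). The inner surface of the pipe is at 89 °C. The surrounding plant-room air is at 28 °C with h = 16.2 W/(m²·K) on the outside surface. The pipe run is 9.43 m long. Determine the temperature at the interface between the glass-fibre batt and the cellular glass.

Treating each annulus and film as a series resistance:
R_stainless steel pipe wall = ln(93.5/90)/(2π×17.7×9.43) = 3.638×10^-5 K/W
R_glass-fibre batt = ln(112.5/93.5)/(2π×0.0461×9.43) = 0.06773 K/W
R_cellular glass = ln(187.5/112.5)/(2π×0.045×9.43) = 0.1916 K/W
R_outer film = 1/(h_o·2πr_oL) = 1/(16.2×2π×0.1875×9.43) = 0.005556 K/W
R_total = 0.2649 K/W
Q = ΔT/R_total = 61/0.2649
Q = 230 W
T_interface = T_inner − Q·ΣR(inner→interface) = 89 − 230×0.06776

T ≈ 73.4 °C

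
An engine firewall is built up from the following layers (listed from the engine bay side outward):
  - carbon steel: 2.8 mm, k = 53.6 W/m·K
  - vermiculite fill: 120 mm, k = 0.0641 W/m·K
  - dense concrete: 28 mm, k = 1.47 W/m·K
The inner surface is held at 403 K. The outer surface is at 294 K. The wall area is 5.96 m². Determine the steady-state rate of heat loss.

Q ≈ 344 W

Model the wall as resistances in series:
R_carbon steel = L/(kA) = 0.0028/(53.6×5.96) = 8.765×10^-6 K/W
R_vermiculite fill = L/(kA) = 0.12/(0.0641×5.96) = 0.3141 K/W
R_dense concrete = L/(kA) = 0.028/(1.47×5.96) = 0.003196 K/W
R_total = 0.3173 K/W
Q = ΔT / R_total = 109 / 0.3173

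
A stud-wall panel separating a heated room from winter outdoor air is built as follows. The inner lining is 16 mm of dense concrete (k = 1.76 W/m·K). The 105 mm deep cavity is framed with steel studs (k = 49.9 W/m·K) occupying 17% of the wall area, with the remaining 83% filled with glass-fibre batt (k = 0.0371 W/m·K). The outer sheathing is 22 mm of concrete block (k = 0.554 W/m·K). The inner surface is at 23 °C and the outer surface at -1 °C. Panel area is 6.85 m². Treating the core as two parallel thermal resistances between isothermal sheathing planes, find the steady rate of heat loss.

Sheathing layers in series; stud and cavity paths in parallel between them.
R_inner = 0.016/(1.76×6.85) = 0.001327 K/W
R_stud  = 0.105/(49.9×0.17×6.85) = 0.001807 K/W
R_cav   = 0.105/(0.0371×0.83×6.85) = 0.4978 K/W
1/R_core = 1/R_stud + 1/R_cav → R_core = 0.0018 K/W
R_outer = 0.022/(0.554×6.85) = 0.005797 K/W
R_total = 0.008925 K/W
Q = ΔT/R_total = 24/0.008925

Q ≈ 2690 W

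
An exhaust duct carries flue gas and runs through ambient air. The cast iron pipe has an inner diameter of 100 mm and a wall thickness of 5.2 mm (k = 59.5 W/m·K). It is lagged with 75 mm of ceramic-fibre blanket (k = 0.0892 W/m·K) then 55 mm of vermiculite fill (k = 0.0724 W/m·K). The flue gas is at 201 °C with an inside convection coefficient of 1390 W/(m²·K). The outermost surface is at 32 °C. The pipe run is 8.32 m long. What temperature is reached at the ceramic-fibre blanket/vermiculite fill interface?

T ≈ 88.7 °C

Treating each annulus and film as a series resistance:
R_inner film = 1/(h_i·2πr₁L) = 1/(1390×2π×0.05×8.32) = 2.752×10^-4 K/W
R_cast iron pipe wall = ln(55.2/50)/(2π×59.5×8.32) = 3.181×10^-5 K/W
R_ceramic-fibre blanket = ln(130.2/55.2)/(2π×0.0892×8.32) = 0.184 K/W
R_vermiculite fill = ln(185.2/130.2)/(2π×0.0724×8.32) = 0.0931 K/W
R_total = 0.2774 K/W
Q = ΔT/R_total = 169/0.2774
Q = 609 W
T_interface = T_inner − Q·ΣR(inner→interface) = 201 − 609×0.1843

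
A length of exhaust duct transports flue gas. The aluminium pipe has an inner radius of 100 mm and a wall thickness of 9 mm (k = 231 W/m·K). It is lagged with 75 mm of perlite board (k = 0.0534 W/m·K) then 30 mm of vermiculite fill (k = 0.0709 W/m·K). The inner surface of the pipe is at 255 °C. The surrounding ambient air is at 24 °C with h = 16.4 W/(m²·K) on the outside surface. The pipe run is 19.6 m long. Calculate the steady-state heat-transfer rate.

Q ≈ 2330 W

Treating each annulus and film as a series resistance:
R_aluminium pipe wall = ln(109/100)/(2π×231×19.6) = 3.029×10^-6 K/W
R_perlite board = ln(184/109)/(2π×0.0534×19.6) = 0.07962 K/W
R_vermiculite fill = ln(214/184)/(2π×0.0709×19.6) = 0.0173 K/W
R_outer film = 1/(h_o·2πr_oL) = 1/(16.4×2π×0.214×19.6) = 0.002314 K/W
R_total = 0.09923 K/W
Q = ΔT/R_total = 231/0.09923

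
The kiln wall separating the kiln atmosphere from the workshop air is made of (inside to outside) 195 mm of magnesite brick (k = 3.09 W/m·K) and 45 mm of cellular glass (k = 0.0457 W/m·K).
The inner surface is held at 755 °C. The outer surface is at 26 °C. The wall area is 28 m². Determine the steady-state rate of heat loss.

Using the resistance-network approach (series):
R_magnesite brick = L/(kA) = 0.195/(3.09×28) = 0.002254 K/W
R_cellular glass = L/(kA) = 0.045/(0.0457×28) = 0.03517 K/W
R_total = 0.03742 K/W
Q = ΔT / R_total = 729 / 0.03742

Q ≈ 19500 W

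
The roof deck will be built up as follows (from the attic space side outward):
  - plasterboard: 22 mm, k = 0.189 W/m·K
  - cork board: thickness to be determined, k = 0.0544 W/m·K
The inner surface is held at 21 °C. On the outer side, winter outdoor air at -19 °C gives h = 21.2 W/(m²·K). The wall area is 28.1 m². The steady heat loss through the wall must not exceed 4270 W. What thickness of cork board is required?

Treating each layer as a thermal resistance in series:
R_plasterboard = L/(kA) = 0.022/(0.189×28.1) = 0.004142 K/W
R_outer film = 1/(h_o·A) = 1/(21.2×28.1) = 0.001679 K/W
Sum of the known resistances R_other = 0.005821 K/W
Required total resistance R_tot = ΔT/Q_allow = 40/4270 = 0.009368 K/W
R_cork board = R_tot − R_other = 0.003547 K/W
L = R·k·A = 0.003547×0.0544×28.1

L ≈ 5.42 mm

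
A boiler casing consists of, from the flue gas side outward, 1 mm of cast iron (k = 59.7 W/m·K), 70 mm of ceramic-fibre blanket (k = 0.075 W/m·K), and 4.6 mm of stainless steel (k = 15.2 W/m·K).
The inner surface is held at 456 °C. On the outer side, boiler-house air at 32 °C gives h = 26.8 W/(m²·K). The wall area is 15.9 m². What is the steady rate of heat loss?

Thermal resistances in series:
R_cast iron = L/(kA) = 0.001/(59.7×15.9) = 1.053×10^-6 K/W
R_ceramic-fibre blanket = L/(kA) = 0.07/(0.075×15.9) = 0.0587 K/W
R_stainless steel = L/(kA) = 0.0046/(15.2×15.9) = 1.903×10^-5 K/W
R_outer film = 1/(h_o·A) = 1/(26.8×15.9) = 0.002347 K/W
R_total = 0.06107 K/W
Q = ΔT / R_total = 424 / 0.06107

Q ≈ 6940 W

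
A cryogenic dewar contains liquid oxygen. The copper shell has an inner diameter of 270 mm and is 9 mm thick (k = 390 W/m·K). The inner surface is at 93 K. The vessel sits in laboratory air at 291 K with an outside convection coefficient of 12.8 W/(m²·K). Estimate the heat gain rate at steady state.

Spherical conduction: R = (1/r_in − 1/r_out)/(4πk) per layer; series-sum.
R_copper shell = (1/0.135 − 1/0.144)/(4π×390) = 9.447×10^-5 K/W
R_outer film = 1/(h·4πr_o²) = 1/(12.8×4π×0.144²) = 0.2998 K/W
R_total = 0.2999 K/W
Q = ΔT/R_total = 198/0.2999

Q ≈ 660 W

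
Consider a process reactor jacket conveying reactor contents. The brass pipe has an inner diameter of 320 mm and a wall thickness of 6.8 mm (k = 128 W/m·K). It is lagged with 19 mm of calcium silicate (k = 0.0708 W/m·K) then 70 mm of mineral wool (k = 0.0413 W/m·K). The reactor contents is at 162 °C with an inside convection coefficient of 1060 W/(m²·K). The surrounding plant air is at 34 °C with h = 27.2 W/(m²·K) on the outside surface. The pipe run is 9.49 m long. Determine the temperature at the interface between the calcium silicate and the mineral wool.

T ≈ 141 °C

Cylindrical conduction, so R = ln(r₂/r₁)/(2πkL) per layer, in series:
R_inner film = 1/(h_i·2πr₁L) = 1/(1060×2π×0.16×9.49) = 9.888×10^-5 K/W
R_brass pipe wall = ln(166.8/160)/(2π×128×9.49) = 5.453×10^-6 K/W
R_calcium silicate = ln(185.8/166.8)/(2π×0.0708×9.49) = 0.02555 K/W
R_mineral wool = ln(255.8/185.8)/(2π×0.0413×9.49) = 0.1298 K/W
R_outer film = 1/(h_o·2πr_oL) = 1/(27.2×2π×0.2558×9.49) = 0.00241 K/W
R_total = 0.1579 K/W
Q = ΔT/R_total = 128/0.1579
Q = 811 W
T_interface = T_inner − Q·ΣR(inner→interface) = 162 − 811×0.02566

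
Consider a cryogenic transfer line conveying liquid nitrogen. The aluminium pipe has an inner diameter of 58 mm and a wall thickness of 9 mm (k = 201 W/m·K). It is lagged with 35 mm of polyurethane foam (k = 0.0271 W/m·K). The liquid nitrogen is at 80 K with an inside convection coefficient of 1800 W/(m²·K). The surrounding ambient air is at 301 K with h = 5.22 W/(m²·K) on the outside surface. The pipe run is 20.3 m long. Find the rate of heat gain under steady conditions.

Cylindrical conduction, so R = ln(r₂/r₁)/(2πkL) per layer, in series:
R_inner film = 1/(h_i·2πr₁L) = 1/(1800×2π×0.029×20.3) = 1.502×10^-4 K/W
R_aluminium pipe wall = ln(38/29)/(2π×201×20.3) = 1.054×10^-5 K/W
R_polyurethane foam = ln(73/38)/(2π×0.0271×20.3) = 0.1889 K/W
R_outer film = 1/(h_o·2πr_oL) = 1/(5.22×2π×0.073×20.3) = 0.02057 K/W
R_total = 0.2096 K/W
Q = ΔT/R_total = 221/0.2096

Q ≈ 1050 W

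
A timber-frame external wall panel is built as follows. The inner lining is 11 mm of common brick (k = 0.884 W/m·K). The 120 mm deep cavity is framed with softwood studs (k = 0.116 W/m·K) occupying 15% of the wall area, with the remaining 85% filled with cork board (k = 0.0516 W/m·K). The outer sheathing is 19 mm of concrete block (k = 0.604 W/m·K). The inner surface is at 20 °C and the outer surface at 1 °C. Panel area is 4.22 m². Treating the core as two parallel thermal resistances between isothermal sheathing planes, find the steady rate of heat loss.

Sheathing layers in series; stud and cavity paths in parallel between them.
R_inner = 0.011/(0.884×4.22) = 0.002949 K/W
R_stud  = 0.12/(0.116×0.15×4.22) = 1.634 K/W
R_cav   = 0.12/(0.0516×0.85×4.22) = 0.6483 K/W
1/R_core = 1/R_stud + 1/R_cav → R_core = 0.4642 K/W
R_outer = 0.019/(0.604×4.22) = 0.007454 K/W
R_total = 0.4746 K/W
Q = ΔT/R_total = 19/0.4746

Q ≈ 40 W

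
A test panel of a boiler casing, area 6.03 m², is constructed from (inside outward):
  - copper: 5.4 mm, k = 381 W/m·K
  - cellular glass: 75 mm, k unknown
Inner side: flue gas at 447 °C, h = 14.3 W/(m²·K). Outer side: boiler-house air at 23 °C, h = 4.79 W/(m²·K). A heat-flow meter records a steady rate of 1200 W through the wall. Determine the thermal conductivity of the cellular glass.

k ≈ 0.0405 W/(m·K)

Series thermal resistances:
R_inner film = 1/(h_i·A) = 1/(14.3×6.03) = 0.0116 K/W
R_copper = L/(kA) = 0.0054/(381×6.03) = 2.35×10^-6 K/W
R_outer film = 1/(h_o·A) = 1/(4.79×6.03) = 0.03462 K/W
Sum of known resistances R_other = 0.04622 K/W
Total R = ΔT/Q = 424/1200 = 0.3533 K/W
R_cellular glass = R_total − R_other = 0.3071 K/W
k = L/(R·A) = 0.075/(0.3071×6.03)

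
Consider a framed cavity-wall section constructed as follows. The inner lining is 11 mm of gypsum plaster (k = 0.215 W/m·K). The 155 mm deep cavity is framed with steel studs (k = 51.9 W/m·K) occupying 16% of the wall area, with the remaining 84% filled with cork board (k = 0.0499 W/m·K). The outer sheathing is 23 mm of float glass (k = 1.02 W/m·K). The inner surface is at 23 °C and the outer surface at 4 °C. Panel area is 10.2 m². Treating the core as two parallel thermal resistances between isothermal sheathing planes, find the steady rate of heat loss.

Sheathing layers in series; stud and cavity paths in parallel between them.
R_inner = 0.011/(0.215×10.2) = 0.005016 K/W
R_stud  = 0.155/(51.9×0.16×10.2) = 0.00183 K/W
R_cav   = 0.155/(0.0499×0.84×10.2) = 0.3625 K/W
1/R_core = 1/R_stud + 1/R_cav → R_core = 0.001821 K/W
R_outer = 0.023/(1.02×10.2) = 0.002211 K/W
R_total = 0.009047 K/W
Q = ΔT/R_total = 19/0.009047

Q ≈ 2100 W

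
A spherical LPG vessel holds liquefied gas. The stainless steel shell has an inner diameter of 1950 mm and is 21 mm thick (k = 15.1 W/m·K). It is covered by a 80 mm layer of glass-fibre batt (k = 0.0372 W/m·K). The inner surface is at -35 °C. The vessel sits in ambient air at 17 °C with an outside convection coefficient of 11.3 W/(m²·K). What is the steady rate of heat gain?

Each spherical layer contributes R = (1/r_i − 1/r_o)/(4πk):
R_stainless steel shell = (1/0.975 − 1/0.996)/(4π×15.1) = 1.14×10^-4 K/W
R_glass-fibre batt = (1/0.996 − 1/1.076)/(4π×0.0372) = 0.1597 K/W
R_outer film = 1/(h·4πr_o²) = 1/(11.3×4π×1.076²) = 0.006083 K/W
R_total = 0.1659 K/W
Q = ΔT/R_total = 52/0.1659

Q ≈ 313 W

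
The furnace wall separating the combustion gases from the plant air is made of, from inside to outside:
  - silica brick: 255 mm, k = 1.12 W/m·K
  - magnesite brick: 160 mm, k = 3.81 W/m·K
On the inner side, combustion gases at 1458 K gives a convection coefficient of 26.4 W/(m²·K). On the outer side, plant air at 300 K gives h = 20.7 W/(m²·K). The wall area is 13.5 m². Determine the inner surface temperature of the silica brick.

T ≈ 1330 K

Using the resistance-network approach (series):
R_inner film = 1/(h_i·A) = 1/(26.4×13.5) = 0.002806 K/W
R_silica brick = L/(kA) = 0.255/(1.12×13.5) = 0.01687 K/W
R_magnesite brick = L/(kA) = 0.16/(3.81×13.5) = 0.003111 K/W
R_outer film = 1/(h_o·A) = 1/(20.7×13.5) = 0.003578 K/W
R_total = 0.02636 K/W;  Q = ΔT/R_total = 1158/0.02636 = 43930 W
T_interface = T_inner − Q·ΣR(inner→interface) = 1458 − 43900×0.002806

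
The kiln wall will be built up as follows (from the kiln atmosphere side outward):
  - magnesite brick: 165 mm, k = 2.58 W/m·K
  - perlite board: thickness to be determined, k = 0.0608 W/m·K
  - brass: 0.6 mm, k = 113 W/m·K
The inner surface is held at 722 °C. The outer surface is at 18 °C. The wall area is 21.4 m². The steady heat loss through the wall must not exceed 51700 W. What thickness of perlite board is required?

L ≈ 13.8 mm

Model the wall as resistances in series:
R_magnesite brick = L/(kA) = 0.165/(2.58×21.4) = 0.002988 K/W
R_brass = L/(kA) = 0.0006/(113×21.4) = 2.481×10^-7 K/W
Sum of the known resistances R_other = 0.002989 K/W
Required total resistance R_tot = ΔT/Q_allow = 704/51700 = 0.01362 K/W
R_perlite board = R_tot − R_other = 0.01063 K/W
L = R·k·A = 0.01063×0.0608×21.4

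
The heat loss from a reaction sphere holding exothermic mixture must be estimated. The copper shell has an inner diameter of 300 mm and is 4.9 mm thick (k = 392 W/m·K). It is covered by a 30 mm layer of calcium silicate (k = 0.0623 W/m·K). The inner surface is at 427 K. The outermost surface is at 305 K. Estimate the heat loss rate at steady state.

Q ≈ 91.2 W

For a spherical shell R = (1/r₁ − 1/r₂)/(4πk); film R = 1/(h·4πr²). In series:
R_copper shell = (1/0.15 − 1/0.1549)/(4π×392) = 4.281×10^-5 K/W
R_calcium silicate = (1/0.1549 − 1/0.1849)/(4π×0.0623) = 1.338 K/W
R_total = 1.338 K/W
Q = ΔT/R_total = 122/1.338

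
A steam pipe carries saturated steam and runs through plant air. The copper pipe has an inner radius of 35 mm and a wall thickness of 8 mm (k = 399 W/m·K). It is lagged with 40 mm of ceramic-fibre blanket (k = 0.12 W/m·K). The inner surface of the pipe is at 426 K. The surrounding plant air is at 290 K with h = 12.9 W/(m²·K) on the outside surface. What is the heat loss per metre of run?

q′ ≈ 133 W/m

Per-layer cylindrical resistances, series-summed:
R_copper pipe wall = ln(43/35)/(2π×399×1) = 8.211×10^-5 K/W
R_ceramic-fibre blanket = ln(83/43)/(2π×0.12×1) = 0.8722 K/W
R_outer film = 1/(h_o·2πr_oL) = 1/(12.9×2π×0.083×1) = 0.1486 K/W
R_total = 1.021 K/W
Q = ΔT/R_total = 136/1.021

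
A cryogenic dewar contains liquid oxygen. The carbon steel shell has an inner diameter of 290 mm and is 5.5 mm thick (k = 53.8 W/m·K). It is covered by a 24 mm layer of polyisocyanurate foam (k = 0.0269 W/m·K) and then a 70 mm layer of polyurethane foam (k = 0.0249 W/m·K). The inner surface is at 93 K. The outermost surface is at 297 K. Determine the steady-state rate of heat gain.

For a spherical shell R = (1/r₁ − 1/r₂)/(4πk); film R = 1/(h·4πr²). In series:
R_carbon steel shell = (1/0.145 − 1/0.1505)/(4π×53.8) = 3.728×10^-4 K/W
R_polyisocyanurate foam = (1/0.1505 − 1/0.1745)/(4π×0.0269) = 2.703 K/W
R_polyurethane foam = (1/0.1745 − 1/0.2445)/(4π×0.0249) = 5.243 K/W
R_total = 7.947 K/W
Q = ΔT/R_total = 204/7.947

Q ≈ 25.7 W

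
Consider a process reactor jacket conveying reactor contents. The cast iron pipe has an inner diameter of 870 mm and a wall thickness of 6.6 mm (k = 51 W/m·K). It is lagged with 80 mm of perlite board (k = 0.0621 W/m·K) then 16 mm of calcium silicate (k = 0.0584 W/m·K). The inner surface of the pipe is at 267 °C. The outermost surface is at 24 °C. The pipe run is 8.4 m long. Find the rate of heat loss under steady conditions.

For a radial system each layer contributes R = ln(r_out/r_in)/(2πkL); films add R = 1/(hA).
R_cast iron pipe wall = ln(441.6/435)/(2π×51×8.4) = 5.594×10^-6 K/W
R_perlite board = ln(521.6/441.6)/(2π×0.0621×8.4) = 0.0508 K/W
R_calcium silicate = ln(537.6/521.6)/(2π×0.0584×8.4) = 0.009802 K/W
R_total = 0.06061 K/W
Q = ΔT/R_total = 243/0.06061

Q ≈ 4010 W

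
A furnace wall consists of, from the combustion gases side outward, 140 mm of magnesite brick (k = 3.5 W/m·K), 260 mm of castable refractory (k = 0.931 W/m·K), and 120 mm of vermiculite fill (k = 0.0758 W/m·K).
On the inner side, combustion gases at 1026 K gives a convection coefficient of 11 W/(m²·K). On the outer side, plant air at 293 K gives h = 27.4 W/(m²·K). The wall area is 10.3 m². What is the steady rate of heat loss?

Thermal resistances in series:
R_inner film = 1/(h_i·A) = 1/(11×10.3) = 0.008826 K/W
R_magnesite brick = L/(kA) = 0.14/(3.5×10.3) = 0.003883 K/W
R_castable refractory = L/(kA) = 0.26/(0.931×10.3) = 0.02711 K/W
R_vermiculite fill = L/(kA) = 0.12/(0.0758×10.3) = 0.1537 K/W
R_outer film = 1/(h_o·A) = 1/(27.4×10.3) = 0.003543 K/W
R_total = 0.1971 K/W
Q = ΔT / R_total = 733 / 0.1971

Q ≈ 3720 W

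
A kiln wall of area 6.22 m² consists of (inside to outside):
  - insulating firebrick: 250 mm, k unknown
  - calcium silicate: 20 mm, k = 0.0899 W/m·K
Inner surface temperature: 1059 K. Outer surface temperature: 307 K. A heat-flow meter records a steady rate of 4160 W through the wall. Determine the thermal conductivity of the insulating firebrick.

Series thermal resistances:
R_calcium silicate = L/(kA) = 0.02/(0.0899×6.22) = 0.03577 K/W
Sum of known resistances R_other = 0.03577 K/W
Total R = ΔT/Q = 752/4160 = 0.1808 K/W
R_insulating firebrick = R_total − R_other = 0.145 K/W
k = L/(R·A) = 0.25/(0.145×6.22)

k ≈ 0.277 W/(m·K)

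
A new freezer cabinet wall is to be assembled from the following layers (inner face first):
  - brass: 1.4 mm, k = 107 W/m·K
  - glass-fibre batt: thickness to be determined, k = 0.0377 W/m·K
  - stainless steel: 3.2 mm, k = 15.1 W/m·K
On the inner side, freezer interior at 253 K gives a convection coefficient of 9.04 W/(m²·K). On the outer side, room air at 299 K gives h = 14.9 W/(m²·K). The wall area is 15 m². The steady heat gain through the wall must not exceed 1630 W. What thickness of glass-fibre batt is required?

L ≈ 9.25 mm

Series thermal resistances:
R_inner film = 1/(h_i·A) = 1/(9.04×15) = 0.007375 K/W
R_brass = L/(kA) = 0.0014/(107×15) = 8.723×10^-7 K/W
R_stainless steel = L/(kA) = 0.0032/(15.1×15) = 1.413×10^-5 K/W
R_outer film = 1/(h_o·A) = 1/(14.9×15) = 0.004474 K/W
Sum of the known resistances R_other = 0.01186 K/W
Required total resistance R_tot = ΔT/Q_allow = 46/1630 = 0.02822 K/W
R_glass-fibre batt = R_tot − R_other = 0.01636 K/W
L = R·k·A = 0.01636×0.0377×15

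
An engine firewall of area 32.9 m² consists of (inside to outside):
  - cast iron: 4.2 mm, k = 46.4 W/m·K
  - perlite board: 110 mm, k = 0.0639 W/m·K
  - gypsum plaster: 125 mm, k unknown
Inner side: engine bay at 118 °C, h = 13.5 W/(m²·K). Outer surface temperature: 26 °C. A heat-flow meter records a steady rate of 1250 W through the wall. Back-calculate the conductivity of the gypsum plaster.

Treating each layer as a thermal resistance in series:
R_inner film = 1/(h_i·A) = 1/(13.5×32.9) = 0.002251 K/W
R_cast iron = L/(kA) = 0.0042/(46.4×32.9) = 2.751×10^-6 K/W
R_perlite board = L/(kA) = 0.11/(0.0639×32.9) = 0.05232 K/W
Sum of known resistances R_other = 0.05458 K/W
Total R = ΔT/Q = 92/1250 = 0.0736 K/W
R_gypsum plaster = R_total − R_other = 0.01902 K/W
k = L/(R·A) = 0.125/(0.01902×32.9)

k ≈ 0.2 W/(m·K)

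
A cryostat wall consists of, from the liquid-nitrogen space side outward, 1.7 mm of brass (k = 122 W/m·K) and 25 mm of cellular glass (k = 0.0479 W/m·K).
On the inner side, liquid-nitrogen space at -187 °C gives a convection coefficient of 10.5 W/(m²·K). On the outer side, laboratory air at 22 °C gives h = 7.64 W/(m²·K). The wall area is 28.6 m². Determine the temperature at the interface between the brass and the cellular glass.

T ≈ -160 °C

Thermal resistances in series:
R_inner film = 1/(h_i·A) = 1/(10.5×28.6) = 0.00333 K/W
R_brass = L/(kA) = 0.0017/(122×28.6) = 4.872×10^-7 K/W
R_cellular glass = L/(kA) = 0.025/(0.0479×28.6) = 0.01825 K/W
R_outer film = 1/(h_o·A) = 1/(7.64×28.6) = 0.004577 K/W
R_total = 0.02616 K/W;  Q = ΔT/R_total = 209/0.02616 = 7991 W
T_interface = T_inner + Q·ΣR(inner→interface) = -187 + 7990×0.00333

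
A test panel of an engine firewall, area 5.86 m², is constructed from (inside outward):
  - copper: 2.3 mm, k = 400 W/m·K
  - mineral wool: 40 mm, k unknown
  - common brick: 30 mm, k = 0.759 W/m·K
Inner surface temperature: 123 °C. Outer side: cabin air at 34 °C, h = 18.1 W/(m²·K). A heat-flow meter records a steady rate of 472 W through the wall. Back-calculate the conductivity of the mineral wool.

Treating each layer as a thermal resistance in series:
R_copper = L/(kA) = 0.0023/(400×5.86) = 9.812×10^-7 K/W
R_common brick = L/(kA) = 0.03/(0.759×5.86) = 0.006745 K/W
R_outer film = 1/(h_o·A) = 1/(18.1×5.86) = 0.009428 K/W
Sum of known resistances R_other = 0.01617 K/W
Total R = ΔT/Q = 89/472 = 0.1886 K/W
R_mineral wool = R_total − R_other = 0.1724 K/W
k = L/(R·A) = 0.04/(0.1724×5.86)

k ≈ 0.0396 W/(m·K)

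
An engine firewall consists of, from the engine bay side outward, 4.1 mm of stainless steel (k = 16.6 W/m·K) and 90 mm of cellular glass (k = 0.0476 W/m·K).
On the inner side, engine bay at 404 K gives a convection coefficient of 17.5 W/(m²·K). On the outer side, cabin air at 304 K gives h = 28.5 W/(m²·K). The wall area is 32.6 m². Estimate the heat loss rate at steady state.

Q ≈ 1640 W

Treating each layer as a thermal resistance in series:
R_inner film = 1/(h_i·A) = 1/(17.5×32.6) = 0.001753 K/W
R_stainless steel = L/(kA) = 0.0041/(16.6×32.6) = 7.576×10^-6 K/W
R_cellular glass = L/(kA) = 0.09/(0.0476×32.6) = 0.058 K/W
R_outer film = 1/(h_o·A) = 1/(28.5×32.6) = 0.001076 K/W
R_total = 0.06084 K/W
Q = ΔT / R_total = 100 / 0.06084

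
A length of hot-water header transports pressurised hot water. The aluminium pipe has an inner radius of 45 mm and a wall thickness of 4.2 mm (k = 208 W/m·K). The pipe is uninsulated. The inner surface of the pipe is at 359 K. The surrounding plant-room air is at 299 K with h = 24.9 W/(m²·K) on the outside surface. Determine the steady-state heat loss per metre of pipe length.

For a radial system each layer contributes R = ln(r_out/r_in)/(2πkL); films add R = 1/(hA).
R_aluminium pipe wall = ln(49.2/45)/(2π×208×1) = 6.828×10^-5 K/W
R_outer film = 1/(h_o·2πr_oL) = 1/(24.9×2π×0.0492×1) = 0.1299 K/W
R_total = 0.13 K/W
Q = ΔT/R_total = 60/0.13

q′ ≈ 462 W/m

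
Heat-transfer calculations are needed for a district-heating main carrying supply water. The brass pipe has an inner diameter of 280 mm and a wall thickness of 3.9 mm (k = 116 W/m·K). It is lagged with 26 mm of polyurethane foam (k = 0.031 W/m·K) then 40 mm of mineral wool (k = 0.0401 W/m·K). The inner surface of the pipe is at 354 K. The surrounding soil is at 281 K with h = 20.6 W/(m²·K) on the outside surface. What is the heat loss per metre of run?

Radial resistances (cylindrical: R_cond = ln(r_o/r_i)/(2πkL), R_conv = 1/(h·2πrL)):
R_brass pipe wall = ln(143.9/140)/(2π×116×1) = 3.77×10^-5 K/W
R_polyurethane foam = ln(169.9/143.9)/(2π×0.031×1) = 0.8527 K/W
R_mineral wool = ln(209.9/169.9)/(2π×0.0401×1) = 0.8391 K/W
R_outer film = 1/(h_o·2πr_oL) = 1/(20.6×2π×0.2099×1) = 0.03681 K/W
R_total = 1.729 K/W
Q = ΔT/R_total = 73/1.729

q′ ≈ 42.2 W/m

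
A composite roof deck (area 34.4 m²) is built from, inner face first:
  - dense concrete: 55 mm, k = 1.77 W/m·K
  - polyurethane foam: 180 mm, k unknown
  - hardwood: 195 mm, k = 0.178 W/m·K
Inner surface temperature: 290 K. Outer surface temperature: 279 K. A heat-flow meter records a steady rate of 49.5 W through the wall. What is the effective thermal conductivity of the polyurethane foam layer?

k ≈ 0.0276 W/(m·K)

Thermal resistances in series:
R_dense concrete = L/(kA) = 0.055/(1.77×34.4) = 9.033×10^-4 K/W
R_hardwood = L/(kA) = 0.195/(0.178×34.4) = 0.03185 K/W
Sum of known resistances R_other = 0.03275 K/W
Total R = ΔT/Q = 11/49.5 = 0.2222 K/W
R_polyurethane foam = R_total − R_other = 0.1895 K/W
k = L/(R·A) = 0.18/(0.1895×34.4)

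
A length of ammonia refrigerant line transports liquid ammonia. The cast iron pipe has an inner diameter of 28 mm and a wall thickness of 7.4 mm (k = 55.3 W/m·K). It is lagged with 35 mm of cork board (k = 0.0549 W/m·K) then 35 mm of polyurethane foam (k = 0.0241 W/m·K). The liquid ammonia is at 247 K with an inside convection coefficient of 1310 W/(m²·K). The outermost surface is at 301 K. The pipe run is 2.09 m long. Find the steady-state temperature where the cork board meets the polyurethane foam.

Cylindrical conduction, so R = ln(r₂/r₁)/(2πkL) per layer, in series:
R_inner film = 1/(h_i·2πr₁L) = 1/(1310×2π×0.014×2.09) = 0.004152 K/W
R_cast iron pipe wall = ln(21.4/14)/(2π×55.3×2.09) = 5.843×10^-4 K/W
R_cork board = ln(56.4/21.4)/(2π×0.0549×2.09) = 1.344 K/W
R_polyurethane foam = ln(91.4/56.4)/(2π×0.0241×2.09) = 1.525 K/W
R_total = 2.874 K/W
Q = ΔT/R_total = 54/2.874
Q = 18.8 W
T_interface = T_inner + Q·ΣR(inner→interface) = 247 + 18.8×1.349

T ≈ 272 K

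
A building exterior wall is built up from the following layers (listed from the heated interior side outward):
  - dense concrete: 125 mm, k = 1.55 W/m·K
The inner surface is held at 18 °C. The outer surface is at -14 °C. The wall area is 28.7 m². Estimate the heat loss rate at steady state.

Model the wall as resistances in series:
R_dense concrete = L/(kA) = 0.125/(1.55×28.7) = 0.00281 K/W
R_total = 0.00281 K/W
Q = ΔT / R_total = 32 / 0.00281

Q ≈ 11400 W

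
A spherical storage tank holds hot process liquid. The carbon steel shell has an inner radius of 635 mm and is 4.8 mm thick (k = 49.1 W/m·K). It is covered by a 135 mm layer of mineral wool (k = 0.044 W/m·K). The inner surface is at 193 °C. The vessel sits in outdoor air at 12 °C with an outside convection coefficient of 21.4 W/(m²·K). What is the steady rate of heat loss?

Q ≈ 363 W

For a spherical shell R = (1/r₁ − 1/r₂)/(4πk); film R = 1/(h·4πr²). In series:
R_carbon steel shell = (1/0.635 − 1/0.6398)/(4π×49.1) = 1.915×10^-5 K/W
R_mineral wool = (1/0.6398 − 1/0.7748)/(4π×0.044) = 0.4925 K/W
R_outer film = 1/(h·4πr_o²) = 1/(21.4×4π×0.7748²) = 0.006194 K/W
R_total = 0.4987 K/W
Q = ΔT/R_total = 181/0.4987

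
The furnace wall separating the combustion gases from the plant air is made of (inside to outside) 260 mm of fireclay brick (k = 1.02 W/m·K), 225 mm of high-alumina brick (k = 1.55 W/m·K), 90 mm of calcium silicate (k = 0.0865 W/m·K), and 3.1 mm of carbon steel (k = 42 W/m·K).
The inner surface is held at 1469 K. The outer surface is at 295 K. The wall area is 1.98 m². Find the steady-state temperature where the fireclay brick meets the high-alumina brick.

T ≈ 1260 K

Thermal resistances in series:
R_fireclay brick = L/(kA) = 0.26/(1.02×1.98) = 0.1287 K/W
R_high-alumina brick = L/(kA) = 0.225/(1.55×1.98) = 0.07331 K/W
R_calcium silicate = L/(kA) = 0.09/(0.0865×1.98) = 0.5255 K/W
R_carbon steel = L/(kA) = 0.0031/(42×1.98) = 3.728×10^-5 K/W
R_total = 0.7276 K/W;  Q = ΔT/R_total = 1174/0.7276 = 1614 W
T_interface = T_inner − Q·ΣR(inner→interface) = 1469 − 1610×0.1287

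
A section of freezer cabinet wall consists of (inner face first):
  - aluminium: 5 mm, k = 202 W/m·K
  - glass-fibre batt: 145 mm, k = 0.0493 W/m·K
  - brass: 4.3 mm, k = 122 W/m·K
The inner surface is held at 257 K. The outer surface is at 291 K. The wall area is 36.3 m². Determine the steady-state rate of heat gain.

Model the wall as resistances in series:
R_aluminium = L/(kA) = 0.005/(202×36.3) = 6.819×10^-7 K/W
R_glass-fibre batt = L/(kA) = 0.145/(0.0493×36.3) = 0.08102 K/W
R_brass = L/(kA) = 0.0043/(122×36.3) = 9.71×10^-7 K/W
R_total = 0.08103 K/W
Q = ΔT / R_total = 34 / 0.08103

Q ≈ 420 W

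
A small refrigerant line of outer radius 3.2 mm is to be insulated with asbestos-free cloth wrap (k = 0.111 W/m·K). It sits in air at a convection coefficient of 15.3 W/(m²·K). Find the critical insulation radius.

r_cr ≈ 7.25 mm

For a cylinder r_cr = k/h = 0.111/15.3
r_cr = 7.25 mm; since the bare radius (3.2 mm) is below r_cr, adding a thin layer of insulation will *increase* heat loss.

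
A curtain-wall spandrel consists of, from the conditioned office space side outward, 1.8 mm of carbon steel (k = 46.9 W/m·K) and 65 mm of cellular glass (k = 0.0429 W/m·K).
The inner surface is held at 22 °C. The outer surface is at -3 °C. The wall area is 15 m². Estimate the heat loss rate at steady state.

Model the wall as resistances in series:
R_carbon steel = L/(kA) = 0.0018/(46.9×15) = 2.559×10^-6 K/W
R_cellular glass = L/(kA) = 0.065/(0.0429×15) = 0.101 K/W
R_total = 0.101 K/W
Q = ΔT / R_total = 25 / 0.101

Q ≈ 247 W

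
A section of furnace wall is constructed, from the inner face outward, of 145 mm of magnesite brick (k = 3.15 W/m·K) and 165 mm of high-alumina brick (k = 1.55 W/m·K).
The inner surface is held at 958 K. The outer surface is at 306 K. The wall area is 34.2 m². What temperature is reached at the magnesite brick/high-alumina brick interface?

T ≈ 761 K

Model the wall as resistances in series:
R_magnesite brick = L/(kA) = 0.145/(3.15×34.2) = 0.001346 K/W
R_high-alumina brick = L/(kA) = 0.165/(1.55×34.2) = 0.003113 K/W
R_total = 0.004459 K/W;  Q = ΔT/R_total = 652/0.004459 = 146200 W
T_interface = T_inner − Q·ΣR(inner→interface) = 958 − 146000×0.001346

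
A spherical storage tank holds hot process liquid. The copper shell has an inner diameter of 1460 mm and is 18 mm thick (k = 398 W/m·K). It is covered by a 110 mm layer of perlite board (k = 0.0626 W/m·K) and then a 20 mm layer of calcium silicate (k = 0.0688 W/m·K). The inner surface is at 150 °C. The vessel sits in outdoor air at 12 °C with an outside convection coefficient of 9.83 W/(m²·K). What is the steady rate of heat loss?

Q ≈ 533 W

For a spherical shell R = (1/r₁ − 1/r₂)/(4πk); film R = 1/(h·4πr²). In series:
R_copper shell = (1/0.73 − 1/0.748)/(4π×398) = 6.591×10^-6 K/W
R_perlite board = (1/0.748 − 1/0.858)/(4π×0.0626) = 0.2179 K/W
R_calcium silicate = (1/0.858 − 1/0.878)/(4π×0.0688) = 0.03071 K/W
R_outer film = 1/(h·4πr_o²) = 1/(9.83×4π×0.878²) = 0.0105 K/W
R_total = 0.2591 K/W
Q = ΔT/R_total = 138/0.2591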